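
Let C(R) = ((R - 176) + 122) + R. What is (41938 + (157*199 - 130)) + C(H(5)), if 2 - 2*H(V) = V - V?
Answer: 72999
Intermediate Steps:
H(V) = 1 (H(V) = 1 - (V - V)/2 = 1 - ½*0 = 1 + 0 = 1)
C(R) = -54 + 2*R (C(R) = ((-176 + R) + 122) + R = (-54 + R) + R = -54 + 2*R)
(41938 + (157*199 - 130)) + C(H(5)) = (41938 + (157*199 - 130)) + (-54 + 2*1) = (41938 + (31243 - 130)) + (-54 + 2) = (41938 + 31113) - 52 = 73051 - 52 = 72999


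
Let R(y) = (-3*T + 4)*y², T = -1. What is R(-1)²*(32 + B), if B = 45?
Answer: 3773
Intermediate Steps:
R(y) = 7*y² (R(y) = (-3*(-1) + 4)*y² = (3 + 4)*y² = 7*y²)
R(-1)²*(32 + B) = (7*(-1)²)²*(32 + 45) = (7*1)²*77 = 7²*77 = 49*77 = 3773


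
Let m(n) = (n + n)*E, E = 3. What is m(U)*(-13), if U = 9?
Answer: -702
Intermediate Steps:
m(n) = 6*n (m(n) = (n + n)*3 = (2*n)*3 = 6*n)
m(U)*(-13) = (6*9)*(-13) = 54*(-13) = -702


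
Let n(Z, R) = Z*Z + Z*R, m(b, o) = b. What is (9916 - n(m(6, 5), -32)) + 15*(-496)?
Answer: 2632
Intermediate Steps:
n(Z, R) = Z² + R*Z
(9916 - n(m(6, 5), -32)) + 15*(-496) = (9916 - 6*(-32 + 6)) + 15*(-496) = (9916 - 6*(-26)) - 7440 = (9916 - 1*(-156)) - 7440 = (9916 + 156) - 7440 = 10072 - 7440 = 2632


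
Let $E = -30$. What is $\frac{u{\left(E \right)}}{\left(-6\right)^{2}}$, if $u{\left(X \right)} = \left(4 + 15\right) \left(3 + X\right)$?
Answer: $- \frac{57}{4} \approx -14.25$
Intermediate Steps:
$u{\left(X \right)} = 57 + 19 X$ ($u{\left(X \right)} = 19 \left(3 + X\right) = 57 + 19 X$)
$\frac{u{\left(E \right)}}{\left(-6\right)^{2}} = \frac{57 + 19 \left(-30\right)}{\left(-6\right)^{2}} = \frac{57 - 570}{36} = \left(-513\right) \frac{1}{36} = - \frac{57}{4}$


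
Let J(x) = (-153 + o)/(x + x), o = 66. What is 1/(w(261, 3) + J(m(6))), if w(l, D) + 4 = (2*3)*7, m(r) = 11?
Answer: 22/749 ≈ 0.029372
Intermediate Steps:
w(l, D) = 38 (w(l, D) = -4 + (2*3)*7 = -4 + 6*7 = -4 + 42 = 38)
J(x) = -87/(2*x) (J(x) = (-153 + 66)/(x + x) = -87*1/(2*x) = -87/(2*x))
1/(w(261, 3) + J(m(6))) = 1/(38 - 87/2/11) = 1/(38 - 87/2*1/11) = 1/(38 - 87/22) = 1/(749/22) = 22/749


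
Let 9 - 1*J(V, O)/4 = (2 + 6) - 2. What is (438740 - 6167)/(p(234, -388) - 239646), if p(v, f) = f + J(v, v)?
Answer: -432573/240022 ≈ -1.8022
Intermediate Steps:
J(V, O) = 12 (J(V, O) = 36 - 4*((2 + 6) - 2) = 36 - 4*(8 - 2) = 36 - 4*6 = 36 - 24 = 12)
p(v, f) = 12 + f (p(v, f) = f + 12 = 12 + f)
(438740 - 6167)/(p(234, -388) - 239646) = (438740 - 6167)/((12 - 388) - 239646) = 432573/(-376 - 239646) = 432573/(-240022) = 432573*(-1/240022) = -432573/240022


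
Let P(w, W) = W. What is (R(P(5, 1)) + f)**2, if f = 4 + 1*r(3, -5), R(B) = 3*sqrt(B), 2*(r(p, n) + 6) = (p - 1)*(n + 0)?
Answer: 16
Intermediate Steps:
r(p, n) = -6 + n*(-1 + p)/2 (r(p, n) = -6 + ((p - 1)*(n + 0))/2 = -6 + ((-1 + p)*n)/2 = -6 + (n*(-1 + p))/2 = -6 + n*(-1 + p)/2)
f = -7 (f = 4 + 1*(-6 - 1/2*(-5) + (1/2)*(-5)*3) = 4 + 1*(-6 + 5/2 - 15/2) = 4 + 1*(-11) = 4 - 11 = -7)
(R(P(5, 1)) + f)**2 = (3*sqrt(1) - 7)**2 = (3*1 - 7)**2 = (3 - 7)**2 = (-4)**2 = 16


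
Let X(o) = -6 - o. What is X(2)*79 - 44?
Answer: -676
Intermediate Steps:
X(2)*79 - 44 = (-6 - 1*2)*79 - 44 = (-6 - 2)*79 - 44 = -8*79 - 44 = -632 - 44 = -676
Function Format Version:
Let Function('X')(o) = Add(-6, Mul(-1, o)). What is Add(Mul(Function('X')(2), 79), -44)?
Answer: -676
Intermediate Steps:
Add(Mul(Function('X')(2), 79), -44) = Add(Mul(Add(-6, Mul(-1, 2)), 79), -44) = Add(Mul(Add(-6, -2), 79), -44) = Add(Mul(-8, 79), -44) = Add(-632, -44) = -676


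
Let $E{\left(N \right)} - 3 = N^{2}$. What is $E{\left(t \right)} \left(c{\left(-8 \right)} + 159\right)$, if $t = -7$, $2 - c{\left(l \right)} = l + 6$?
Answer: $8476$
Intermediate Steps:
$c{\left(l \right)} = -4 - l$ ($c{\left(l \right)} = 2 - \left(l + 6\right) = 2 - \left(6 + l\right) = -4 - l$)
$E{\left(N \right)} = 3 + N^{2}$
$E{\left(t \right)} \left(c{\left(-8 \right)} + 159\right) = \left(3 + \left(-7\right)^{2}\right) \left(\left(-4 - -8\right) + 159\right) = \left(3 + 49\right) \left(\left(-4 + 8\right) + 159\right) = 52 \left(4 + 159\right) = 52 \cdot 163 = 8476$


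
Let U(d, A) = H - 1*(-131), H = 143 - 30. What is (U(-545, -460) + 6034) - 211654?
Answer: -205376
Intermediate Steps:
H = 113
U(d, A) = 244 (U(d, A) = 113 - 1*(-131) = 113 + 131 = 244)
(U(-545, -460) + 6034) - 211654 = (244 + 6034) - 211654 = 6278 - 211654 = -205376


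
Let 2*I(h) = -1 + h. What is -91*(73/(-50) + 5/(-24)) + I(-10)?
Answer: 87791/600 ≈ 146.32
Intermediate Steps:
I(h) = -½ + h/2 (I(h) = (-1 + h)/2 = -½ + h/2)
-91*(73/(-50) + 5/(-24)) + I(-10) = -91*(73/(-50) + 5/(-24)) + (-½ + (½)*(-10)) = -91*(73*(-1/50) + 5*(-1/24)) + (-½ - 5) = -91*(-73/50 - 5/24) - 11/2 = -91*(-1001/600) - 11/2 = 91091/600 - 11/2 = 87791/600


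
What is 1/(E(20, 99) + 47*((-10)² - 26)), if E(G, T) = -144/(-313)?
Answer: 313/1088758 ≈ 0.00028748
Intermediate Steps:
E(G, T) = 144/313 (E(G, T) = -144*(-1/313) = 144/313)
1/(E(20, 99) + 47*((-10)² - 26)) = 1/(144/313 + 47*((-10)² - 26)) = 1/(144/313 + 47*(100 - 26)) = 1/(144/313 + 47*74) = 1/(144/313 + 3478) = 1/(1088758/313) = 313/1088758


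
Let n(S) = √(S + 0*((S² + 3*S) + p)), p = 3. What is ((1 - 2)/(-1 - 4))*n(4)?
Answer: ⅖ ≈ 0.40000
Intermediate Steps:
n(S) = √S (n(S) = √(S + 0*((S² + 3*S) + 3)) = √(S + 0*(3 + S² + 3*S)) = √(S + 0) = √S)
((1 - 2)/(-1 - 4))*n(4) = ((1 - 2)/(-1 - 4))*√4 = -1/(-5)*2 = -1*(-⅕)*2 = (⅕)*2 = ⅖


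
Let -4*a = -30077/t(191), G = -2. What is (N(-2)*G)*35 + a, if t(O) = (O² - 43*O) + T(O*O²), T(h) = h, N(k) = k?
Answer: 3917867917/27984556 ≈ 140.00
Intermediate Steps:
t(O) = O² + O³ - 43*O (t(O) = (O² - 43*O) + O*O² = (O² - 43*O) + O³ = O² + O³ - 43*O)
a = 30077/27984556 (a = -(-30077)/(4*(191*(-43 + 191 + 191²))) = -(-30077)/(4*(191*(-43 + 191 + 36481))) = -(-30077)/(4*(191*36629)) = -(-30077)/(4*6996139) = -¼*(-30077/6996139) = 30077/27984556 ≈ 0.0010748)
(N(-2)*G)*35 + a = -2*(-2)*35 + 30077/27984556 = 4*35 + 30077/27984556 = 140 + 30077/27984556 = 3917867917/27984556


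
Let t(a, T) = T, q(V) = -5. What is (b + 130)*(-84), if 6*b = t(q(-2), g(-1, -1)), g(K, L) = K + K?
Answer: -10892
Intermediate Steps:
g(K, L) = 2*K
b = -⅓ (b = (2*(-1))/6 = (⅙)*(-2) = -⅓ ≈ -0.33333)
(b + 130)*(-84) = (-⅓ + 130)*(-84) = (389/3)*(-84) = -10892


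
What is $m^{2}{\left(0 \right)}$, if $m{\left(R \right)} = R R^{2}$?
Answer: $0$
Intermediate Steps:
$m{\left(R \right)} = R^{3}$
$m^{2}{\left(0 \right)} = \left(0^{3}\right)^{2} = 0^{2} = 0$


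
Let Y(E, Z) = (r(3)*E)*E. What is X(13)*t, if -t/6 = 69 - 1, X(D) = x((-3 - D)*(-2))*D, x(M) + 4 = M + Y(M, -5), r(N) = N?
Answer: -16442400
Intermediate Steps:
Y(E, Z) = 3*E² (Y(E, Z) = (3*E)*E = 3*E²)
x(M) = -4 + M + 3*M² (x(M) = -4 + (M + 3*M²) = -4 + M + 3*M²)
X(D) = D*(2 + 2*D + 3*(6 + 2*D)²) (X(D) = (-4 + (-3 - D)*(-2) + 3*((-3 - D)*(-2))²)*D = (-4 + (6 + 2*D) + 3*(6 + 2*D)²)*D = (2 + 2*D + 3*(6 + 2*D)²)*D = D*(2 + 2*D + 3*(6 + 2*D)²))
t = -408 (t = -6*(69 - 1) = -6*68 = -408)
X(13)*t = (2*13*(1 + 13 + 6*(3 + 13)²))*(-408) = (2*13*(1 + 13 + 6*16²))*(-408) = (2*13*(1 + 13 + 6*256))*(-408) = (2*13*(1 + 13 + 1536))*(-408) = (2*13*1550)*(-408) = 40300*(-408) = -16442400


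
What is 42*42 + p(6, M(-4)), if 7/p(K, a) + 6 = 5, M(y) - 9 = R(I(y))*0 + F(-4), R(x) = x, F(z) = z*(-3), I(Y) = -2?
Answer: 1757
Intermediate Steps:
F(z) = -3*z
M(y) = 21 (M(y) = 9 + (-2*0 - 3*(-4)) = 9 + (0 + 12) = 9 + 12 = 21)
p(K, a) = -7 (p(K, a) = 7/(-6 + 5) = 7/(-1) = 7*(-1) = -7)
42*42 + p(6, M(-4)) = 42*42 - 7 = 1764 - 7 = 1757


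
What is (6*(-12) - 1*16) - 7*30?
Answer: -298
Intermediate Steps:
(6*(-12) - 1*16) - 7*30 = (-72 - 16) - 210 = -88 - 210 = -298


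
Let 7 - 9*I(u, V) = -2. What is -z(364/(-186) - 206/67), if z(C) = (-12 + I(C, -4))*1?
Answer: 11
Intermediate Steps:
I(u, V) = 1 (I(u, V) = 7/9 - ⅑*(-2) = 7/9 + 2/9 = 1)
z(C) = -11 (z(C) = (-12 + 1)*1 = -11*1 = -11)
-z(364/(-186) - 206/67) = -1*(-11) = 11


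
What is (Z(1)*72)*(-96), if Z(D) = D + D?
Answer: -13824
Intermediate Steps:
Z(D) = 2*D
(Z(1)*72)*(-96) = ((2*1)*72)*(-96) = (2*72)*(-96) = 144*(-96) = -13824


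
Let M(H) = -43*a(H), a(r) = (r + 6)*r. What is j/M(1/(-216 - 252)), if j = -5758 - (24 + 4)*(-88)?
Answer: -721465056/120701 ≈ -5977.3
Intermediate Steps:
a(r) = r*(6 + r) (a(r) = (6 + r)*r = r*(6 + r))
M(H) = -43*H*(6 + H)
j = -3294 (j = -5758 - 28*(-88) = -5758 - 1*(-2464) = -5758 + 2464 = -3294)
j/M(1/(-216 - 252)) = -3294*(-(-216 - 252)/(43*(6 + 1/(-216 - 252)))) = -3294*468/(43*(6 + 1/(-468))) = -3294*468/(43*(6 - 1/468)) = -3294/((-43*(-1/468)*2807/468)) = -3294/120701/219024 = -3294*219024/120701 = -721465056/120701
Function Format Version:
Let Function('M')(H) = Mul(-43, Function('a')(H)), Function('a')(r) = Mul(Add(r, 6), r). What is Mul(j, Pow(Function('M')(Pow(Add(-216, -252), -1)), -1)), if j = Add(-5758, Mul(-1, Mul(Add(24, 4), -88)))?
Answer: Rational(-721465056, 120701) ≈ -5977.3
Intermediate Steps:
Function('a')(r) = Mul(r, Add(6, r)) (Function('a')(r) = Mul(Add(6, r), r) = Mul(r, Add(6, r)))
Function('M')(H) = Mul(-43, H, Add(6, H)) (Function('M')(H) = Mul(-43, Mul(H, Add(6, H))) = Mul(-43, H, Add(6, H)))
j = -3294 (j = Add(-5758, Mul(-1, Mul(28, -88))) = Add(-5758, Mul(-1, -2464)) = Add(-5758, 2464) = -3294)
Mul(j, Pow(Function('M')(Pow(Add(-216, -252), -1)), -1)) = Mul(-3294, Pow(Mul(-43, Pow(Add(-216, -252), -1), Add(6, Pow(Add(-216, -252), -1))), -1)) = Mul(-3294, Pow(Mul(-43, Pow(-468, -1), Add(6, Pow(-468, -1))), -1)) = Mul(-3294, Pow(Mul(-43, Rational(-1, 468), Add(6, Rational(-1, 468))), -1)) = Mul(-3294, Pow(Mul(-43, Rational(-1, 468), Rational(2807, 468)), -1)) = Mul(-3294, Pow(Rational(120701, 219024), -1)) = Mul(-3294, Rational(219024, 120701)) = Rational(-721465056, 120701)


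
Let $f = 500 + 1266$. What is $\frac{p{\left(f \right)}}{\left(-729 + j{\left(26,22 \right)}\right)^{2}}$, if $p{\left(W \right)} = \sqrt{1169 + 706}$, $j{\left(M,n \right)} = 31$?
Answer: $\frac{25 \sqrt{3}}{487204} \approx 8.8877 \cdot 10^{-5}$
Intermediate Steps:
$f = 1766$
$p{\left(W \right)} = 25 \sqrt{3}$ ($p{\left(W \right)} = \sqrt{1875} = 25 \sqrt{3}$)
$\frac{p{\left(f \right)}}{\left(-729 + j{\left(26,22 \right)}\right)^{2}} = \frac{25 \sqrt{3}}{\left(-729 + 31\right)^{2}} = \frac{25 \sqrt{3}}{\left(-698\right)^{2}} = \frac{25 \sqrt{3}}{487204}$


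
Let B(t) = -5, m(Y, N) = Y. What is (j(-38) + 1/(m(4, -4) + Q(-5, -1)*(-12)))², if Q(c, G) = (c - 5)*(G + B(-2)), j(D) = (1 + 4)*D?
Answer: 18507153681/512656 ≈ 36101.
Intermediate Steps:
j(D) = 5*D
Q(c, G) = (-5 + G)*(-5 + c) (Q(c, G) = (c - 5)*(G - 5) = (-5 + c)*(-5 + G) = (-5 + G)*(-5 + c))
(j(-38) + 1/(m(4, -4) + Q(-5, -1)*(-12)))² = (5*(-38) + 1/(4 + (25 - 5*(-1) - 5*(-5) - 1*(-5))*(-12)))² = (-190 + 1/(4 + (25 + 5 + 25 + 5)*(-12)))² = (-190 + 1/(4 + 60*(-12)))² = (-190 + 1/(4 - 720))² = (-190 + 1/(-716))² = (-190 - 1/716)² = (-136041/716)² = 18507153681/512656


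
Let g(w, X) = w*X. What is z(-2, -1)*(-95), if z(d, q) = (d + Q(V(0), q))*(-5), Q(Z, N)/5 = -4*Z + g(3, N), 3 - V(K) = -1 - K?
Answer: -46075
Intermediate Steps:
g(w, X) = X*w
V(K) = 4 + K (V(K) = 3 - (-1 - K) = 3 + (1 + K) = 4 + K)
Q(Z, N) = -20*Z + 15*N (Q(Z, N) = 5*(-4*Z + N*3) = 5*(-4*Z + 3*N) = -20*Z + 15*N)
z(d, q) = 400 - 75*q - 5*d (z(d, q) = (d + (-20*(4 + 0) + 15*q))*(-5) = (d + (-20*4 + 15*q))*(-5) = (d + (-80 + 15*q))*(-5) = (-80 + d + 15*q)*(-5) = 400 - 75*q - 5*d)
z(-2, -1)*(-95) = (400 - 75*(-1) - 5*(-2))*(-95) = (400 + 75 + 10)*(-95) = 485*(-95) = -46075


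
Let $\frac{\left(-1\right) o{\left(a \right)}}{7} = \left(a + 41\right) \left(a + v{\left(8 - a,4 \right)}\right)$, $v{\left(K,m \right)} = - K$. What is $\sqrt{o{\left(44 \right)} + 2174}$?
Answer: $i \sqrt{45426} \approx 213.13 i$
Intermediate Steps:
$o{\left(a \right)} = - 7 \left(-8 + 2 a\right) \left(41 + a\right)$ ($o{\left(a \right)} = - 7 \left(a + 41\right) \left(a - \left(8 - a\right)\right) = - 7 \left(41 + a\right) \left(a + \left(-8 + a\right)\right) = - 7 \left(41 + a\right) \left(-8 + 2 a\right) = - 7 \left(-8 + 2 a\right) \left(41 + a\right)$)
$\sqrt{o{\left(44 \right)} + 2174} = \sqrt{\left(2296 - 22792 - 14 \cdot 44^{2}\right) + 2174} = \sqrt{\left(2296 - 22792 - 27104\right) + 2174} = \sqrt{-47600 + 2174} = \sqrt{-45426} = i \sqrt{45426}$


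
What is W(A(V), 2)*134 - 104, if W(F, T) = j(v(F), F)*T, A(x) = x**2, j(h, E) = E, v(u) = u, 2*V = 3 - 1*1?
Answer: 164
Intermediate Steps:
V = 1 (V = (3 - 1*1)/2 = (3 - 1)/2 = (1/2)*2 = 1)
W(F, T) = F*T
W(A(V), 2)*134 - 104 = (1**2*2)*134 - 104 = (1*2)*134 - 104 = 2*134 - 104 = 268 - 104 = 164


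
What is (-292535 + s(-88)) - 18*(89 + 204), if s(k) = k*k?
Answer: -290065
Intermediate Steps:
s(k) = k²
(-292535 + s(-88)) - 18*(89 + 204) = (-292535 + (-88)²) - 18*(89 + 204) = (-292535 + 7744) - 18*293 = -284791 - 5274 = -290065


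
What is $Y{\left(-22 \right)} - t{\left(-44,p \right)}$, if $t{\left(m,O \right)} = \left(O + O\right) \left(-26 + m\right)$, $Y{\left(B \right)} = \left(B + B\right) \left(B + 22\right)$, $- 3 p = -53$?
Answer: $\frac{7420}{3} \approx 2473.3$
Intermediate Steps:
$p = \frac{53}{3}$ ($p = \left(- \frac{1}{3}\right) \left(-53\right) = \frac{53}{3} \approx 17.667$)
$Y{\left(B \right)} = 2 B \left(22 + B\right)$
$t{\left(m,O \right)} = 2 O \left(-26 + m\right)$
$Y{\left(-22 \right)} - t{\left(-44,p \right)} = 2 \left(-22\right) \left(22 - 22\right) - 2 \cdot \frac{53}{3} \left(-26 - 44\right) = 2 \left(-22\right) 0 - 2 \cdot \frac{53}{3} \left(-70\right) = 0 - - \frac{7420}{3} = 0 + \frac{7420}{3} = \frac{7420}{3}$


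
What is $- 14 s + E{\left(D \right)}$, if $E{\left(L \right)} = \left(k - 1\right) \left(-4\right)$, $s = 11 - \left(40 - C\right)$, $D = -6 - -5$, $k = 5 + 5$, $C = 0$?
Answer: $370$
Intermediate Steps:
$k = 10$
$D = -1$ ($D = -6 + 5 = -1$)
$s = -29$ ($s = 11 - \left(40 - 0\right) = 11 - \left(40 + 0\right) = 11 - 40 = -29$)
$E{\left(L \right)} = -36$ ($E{\left(L \right)} = \left(10 - 1\right) \left(-4\right) = 9 \left(-4\right) = -36$)
$- 14 s + E{\left(D \right)} = \left(-14\right) \left(-29\right) - 36 = 406 - 36 = 370$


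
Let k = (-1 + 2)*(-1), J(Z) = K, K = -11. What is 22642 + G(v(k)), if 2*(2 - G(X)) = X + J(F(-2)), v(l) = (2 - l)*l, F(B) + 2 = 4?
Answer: 22651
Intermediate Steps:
F(B) = 2 (F(B) = -2 + 4 = 2)
J(Z) = -11
k = -1 (k = 1*(-1) = -1)
v(l) = l*(2 - l)
G(X) = 15/2 - X/2 (G(X) = 2 - (X - 11)/2 = 2 - (-11 + X)/2 = 2 + (11/2 - X/2) = 15/2 - X/2)
22642 + G(v(k)) = 22642 + (15/2 - (-1)*(2 - 1*(-1))/2) = 22642 + (15/2 - (-1)*(2 + 1)/2) = 22642 + (15/2 - (-1)*3/2) = 22642 + (15/2 - ½*(-3)) = 22642 + (15/2 + 3/2) = 22642 + 9 = 22651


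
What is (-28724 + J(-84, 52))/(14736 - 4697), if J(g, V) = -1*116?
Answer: -28840/10039 ≈ -2.8728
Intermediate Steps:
J(g, V) = -116
(-28724 + J(-84, 52))/(14736 - 4697) = (-28724 - 116)/(14736 - 4697) = -28840/10039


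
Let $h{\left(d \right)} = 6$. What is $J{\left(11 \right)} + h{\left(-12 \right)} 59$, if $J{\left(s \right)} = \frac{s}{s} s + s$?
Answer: $376$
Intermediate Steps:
$J{\left(s \right)} = 2 s$ ($J{\left(s \right)} = 1 s + s = s + s = 2 s$)
$J{\left(11 \right)} + h{\left(-12 \right)} 59 = 2 \cdot 11 + 6 \cdot 59 = 22 + 354 = 376$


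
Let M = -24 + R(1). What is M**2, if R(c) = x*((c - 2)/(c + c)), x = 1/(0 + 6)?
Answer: 83521/144 ≈ 580.01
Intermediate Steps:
x = 1/6 ≈ 0.16667
R(c) = (-2 + c)/(12*c) (R(c) = ((c - 2)/(c + c))/6 = ((-2 + c)/((2*c)))/6 = ((-2 + c)*(1/(2*c)))/6 = ((-2 + c)/(2*c))/6 = (-2 + c)/(12*c))
M = -289/12 (M = -24 + (1/12)*(-2 + 1)/1 = -24 + (1/12)*1*(-1) = -24 - 1/12 = -289/12 ≈ -24.083)
M**2 = (-289/12)**2 = 83521/144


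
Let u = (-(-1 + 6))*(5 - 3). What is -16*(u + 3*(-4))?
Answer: 352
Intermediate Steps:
u = -10 (u = -1*5*2 = -5*2 = -10)
-16*(u + 3*(-4)) = -16*(-10 + 3*(-4)) = -16*(-10 - 12) = -16*(-22) = 352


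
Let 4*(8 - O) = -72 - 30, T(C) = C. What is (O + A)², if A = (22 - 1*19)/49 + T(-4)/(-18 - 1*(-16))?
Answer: 12145225/9604 ≈ 1264.6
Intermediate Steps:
O = 67/2 (O = 8 - (-72 - 30)/4 = 8 - ¼*(-102) = 8 + 51/2 = 67/2 ≈ 33.500)
A = 101/49 (A = (22 - 1*19)/49 - 4/(-18 - 1*(-16)) = (22 - 19)*(1/49) - 4/(-18 + 16) = 3*(1/49) - 4/(-2) = 3/49 - 4*(-½) = 3/49 + 2 = 101/49 ≈ 2.0612)
(O + A)² = (67/2 + 101/49)² = (3485/98)² = 12145225/9604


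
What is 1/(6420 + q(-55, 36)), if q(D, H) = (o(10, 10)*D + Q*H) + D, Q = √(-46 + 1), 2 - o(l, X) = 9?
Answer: 25/168966 - I*√5/422415 ≈ 0.00014796 - 5.2935e-6*I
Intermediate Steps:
o(l, X) = -7 (o(l, X) = 2 - 1*9 = 2 - 9 = -7)
Q = 3*I*√5 (Q = √(-45) = 3*I*√5 ≈ 6.7082*I)
q(D, H) = -6*D + 3*I*H*√5 (q(D, H) = (-7*D + (3*I*√5)*H) + D = (-7*D + 3*I*H*√5) + D = -6*D + 3*I*H*√5)
1/(6420 + q(-55, 36)) = 1/(6420 + (-6*(-55) + 3*I*36*√5)) = 1/(6420 + (330 + 108*I*√5)) = 1/(6750 + 108*I*√5)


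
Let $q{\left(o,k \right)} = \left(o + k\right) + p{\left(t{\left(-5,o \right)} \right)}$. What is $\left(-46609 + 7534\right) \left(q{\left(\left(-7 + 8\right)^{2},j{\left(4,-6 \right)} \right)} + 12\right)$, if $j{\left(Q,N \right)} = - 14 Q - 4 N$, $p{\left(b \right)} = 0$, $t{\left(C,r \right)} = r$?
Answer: $742425$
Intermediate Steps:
$q{\left(o,k \right)} = k + o$ ($q{\left(o,k \right)} = \left(o + k\right) + 0 = \left(k + o\right) + 0 = k + o$)
$\left(-46609 + 7534\right) \left(q{\left(\left(-7 + 8\right)^{2},j{\left(4,-6 \right)} \right)} + 12\right) = \left(-46609 + 7534\right) \left(\left(\left(\left(-14\right) 4 - -24\right) + \left(-7 + 8\right)^{2}\right) + 12\right) = - 39075 \left(\left(\left(-56 + 24\right) + 1^{2}\right) + 12\right) = - 39075 \left(\left(-32 + 1\right) + 12\right) = - 39075 \left(-31 + 12\right) = \left(-39075\right) \left(-19\right) = 742425$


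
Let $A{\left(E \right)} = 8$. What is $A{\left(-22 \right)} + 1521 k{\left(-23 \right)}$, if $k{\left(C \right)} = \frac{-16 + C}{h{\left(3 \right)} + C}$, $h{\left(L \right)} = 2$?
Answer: $\frac{19829}{7} \approx 2832.7$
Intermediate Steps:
$k{\left(C \right)} = \frac{-16 + C}{2 + C}$
$A{\left(-22 \right)} + 1521 k{\left(-23 \right)} = 8 + 1521 \frac{-16 - 23}{2 - 23} = 8 + 1521 \frac{1}{-21} \left(-39\right) = 8 + 1521 \left(\left(- \frac{1}{21}\right) \left(-39\right)\right) = 8 + 1521 \cdot \frac{13}{7} = 8 + \frac{19773}{7} = \frac{19829}{7}$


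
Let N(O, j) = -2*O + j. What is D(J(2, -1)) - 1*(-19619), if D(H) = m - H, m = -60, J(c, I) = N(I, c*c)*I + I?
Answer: 19566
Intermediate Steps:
N(O, j) = j - 2*O
J(c, I) = I + I*(c² - 2*I) (J(c, I) = (c*c - 2*I)*I + I = (c² - 2*I)*I + I = I*(c² - 2*I) + I = I + I*(c² - 2*I))
D(H) = -60 - H
D(J(2, -1)) - 1*(-19619) = (-60 - (-1)*(1 + 2² - 2*(-1))) - 1*(-19619) = (-60 - (-1)*(1 + 4 + 2)) + 19619 = (-60 - (-1)*7) + 19619 = (-60 - 1*(-7)) + 19619 = (-60 + 7) + 19619 = -53 + 19619 = 19566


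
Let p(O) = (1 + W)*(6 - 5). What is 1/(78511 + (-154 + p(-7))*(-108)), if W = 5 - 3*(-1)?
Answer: 1/94171 ≈ 1.0619e-5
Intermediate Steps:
W = 8 (W = 5 + 3 = 8)
p(O) = 9 (p(O) = (1 + 8)*(6 - 5) = 9*1 = 9)
1/(78511 + (-154 + p(-7))*(-108)) = 1/(78511 + (-154 + 9)*(-108)) = 1/(78511 - 145*(-108)) = 1/(78511 + 15660) = 1/94171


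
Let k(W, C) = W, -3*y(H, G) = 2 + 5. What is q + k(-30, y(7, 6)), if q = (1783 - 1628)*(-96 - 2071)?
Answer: -335915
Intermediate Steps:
y(H, G) = -7/3 (y(H, G) = -(2 + 5)/3 = -⅓*7 = -7/3)
q = -335885 (q = 155*(-2167) = -335885)
q + k(-30, y(7, 6)) = -335885 - 30 = -335915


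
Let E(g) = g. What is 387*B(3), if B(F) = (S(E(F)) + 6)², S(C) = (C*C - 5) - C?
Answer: 18963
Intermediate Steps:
S(C) = -5 + C² - C (S(C) = (C² - 5) - C = (-5 + C²) - C = -5 + C² - C)
B(F) = (1 + F² - F)² (B(F) = ((-5 + F² - F) + 6)² = (1 + F² - F)²)
387*B(3) = 387*(1 + 3² - 1*3)² = 387*(1 + 9 - 3)² = 387*7² = 387*49 = 18963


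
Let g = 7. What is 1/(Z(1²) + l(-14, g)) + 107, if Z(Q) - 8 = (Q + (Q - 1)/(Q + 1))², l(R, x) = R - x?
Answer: 1283/12 ≈ 106.92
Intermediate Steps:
Z(Q) = 8 + (Q + (-1 + Q)/(1 + Q))² (Z(Q) = 8 + (Q + (Q - 1)/(Q + 1))² = 8 + (Q + (-1 + Q)/(1 + Q))²)
1/(Z(1²) + l(-14, g)) + 107 = 1/((8 + (-1 + (1²)² + 2*1²)²/(1 + 1²)²) + (-14 - 1*7)) + 107 = 1/((8 + (-1 + 1² + 2*1)²/(1 + 1)²) + (-14 - 7)) + 107 = 1/((8 + (-1 + 1 + 2)²/2²) - 21) + 107 = 1/((8 + (¼)*2²) - 21) + 107 = 1/((8 + (¼)*4) - 21) + 107 = 1/((8 + 1) - 21) + 107 = 1/(9 - 21) + 107 = 1/(-12) + 107 = -1/12 + 107 = 1283/12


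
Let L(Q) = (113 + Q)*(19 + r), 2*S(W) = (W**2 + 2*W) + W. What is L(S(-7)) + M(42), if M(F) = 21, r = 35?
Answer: 6879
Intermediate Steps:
S(W) = W**2/2 + 3*W/2 (S(W) = ((W**2 + 2*W) + W)/2 = (W**2 + 3*W)/2 = W**2/2 + 3*W/2)
L(Q) = 6102 + 54*Q (L(Q) = (113 + Q)*(19 + 35) = (113 + Q)*54 = 6102 + 54*Q)
L(S(-7)) + M(42) = (6102 + 54*((1/2)*(-7)*(3 - 7))) + 21 = (6102 + 54*((1/2)*(-7)*(-4))) + 21 = (6102 + 54*14) + 21 = (6102 + 756) + 21 = 6858 + 21 = 6879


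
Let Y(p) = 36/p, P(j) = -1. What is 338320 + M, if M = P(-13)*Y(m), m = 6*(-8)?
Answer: 1353283/4 ≈ 3.3832e+5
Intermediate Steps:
m = -48
M = ¾ (M = -36/(-48) = -36*(-1)/48 = -1*(-¾) = ¾ ≈ 0.75000)
338320 + M = 338320 + ¾ = 1353283/4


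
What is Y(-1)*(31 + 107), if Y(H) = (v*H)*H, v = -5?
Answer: -690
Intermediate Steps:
Y(H) = -5*H**2 (Y(H) = (-5*H)*H = -5*H**2)
Y(-1)*(31 + 107) = (-5*(-1)**2)*(31 + 107) = -5*1*138 = -5*138 = -690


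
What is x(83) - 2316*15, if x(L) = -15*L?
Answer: -35985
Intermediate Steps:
x(83) - 2316*15 = -15*83 - 2316*15 = -1245 - 34740 = -35985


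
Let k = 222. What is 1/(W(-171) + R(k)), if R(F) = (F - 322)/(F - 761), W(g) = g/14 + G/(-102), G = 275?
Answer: -27489/404771 ≈ -0.067912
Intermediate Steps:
W(g) = -275/102 + g/14 (W(g) = g/14 + 275/(-102) = g*(1/14) + 275*(-1/102) = g/14 - 275/102 = -275/102 + g/14)
R(F) = (-322 + F)/(-761 + F)
1/(W(-171) + R(k)) = 1/((-275/102 + (1/14)*(-171)) + (-322 + 222)/(-761 + 222)) = 1/((-275/102 - 171/14) - 100/(-539)) = 1/(-5323/357 - 1/539*(-100)) = 1/(-5323/357 + 100/539) = 1/(-404771/27489) = -27489/404771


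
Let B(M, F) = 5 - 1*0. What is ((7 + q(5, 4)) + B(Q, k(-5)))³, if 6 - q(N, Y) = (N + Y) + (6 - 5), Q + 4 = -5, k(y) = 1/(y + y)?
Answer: 512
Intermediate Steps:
k(y) = 1/(2*y)
Q = -9 (Q = -4 - 5 = -9)
q(N, Y) = 5 - N - Y (q(N, Y) = 6 - ((N + Y) + (6 - 5)) = 6 - ((N + Y) + 1) = 6 - (1 + N + Y) = 6 + (-1 - N - Y) = 5 - N - Y)
B(M, F) = 5 (B(M, F) = 5 + 0 = 5)
((7 + q(5, 4)) + B(Q, k(-5)))³ = ((7 + (5 - 1*5 - 1*4)) + 5)³ = ((7 + (5 - 5 - 4)) + 5)³ = ((7 - 4) + 5)³ = (3 + 5)³ = 8³ = 512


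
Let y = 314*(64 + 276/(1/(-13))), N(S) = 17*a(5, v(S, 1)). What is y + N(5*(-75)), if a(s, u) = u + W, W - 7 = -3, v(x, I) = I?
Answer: -1106451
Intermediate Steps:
W = 4 (W = 7 - 3 = 4)
a(s, u) = 4 + u (a(s, u) = u + 4 = 4 + u)
N(S) = 85 (N(S) = 17*(4 + 1) = 17*5 = 85)
y = -1106536 (y = 314*(64 + 276/(-1/13)) = 314*(64 + 276*(-13)) = 314*(64 - 3588) = 314*(-3524) = -1106536)
y + N(5*(-75)) = -1106536 + 85 = -1106451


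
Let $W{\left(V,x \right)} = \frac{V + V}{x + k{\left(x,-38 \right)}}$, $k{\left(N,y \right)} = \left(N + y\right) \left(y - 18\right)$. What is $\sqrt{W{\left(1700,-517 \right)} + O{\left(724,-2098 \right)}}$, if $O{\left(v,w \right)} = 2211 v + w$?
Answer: $\frac{\sqrt{1493309168957554}}{30563} \approx 1264.4$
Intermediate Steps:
$k{\left(N,y \right)} = \left(-18 + y\right) \left(N + y\right)$ ($k{\left(N,y \right)} = \left(N + y\right) \left(-18 + y\right) = \left(-18 + y\right) \left(N + y\right)$)
$O{\left(v,w \right)} = w + 2211 v$
$W{\left(V,x \right)} = \frac{2 V}{2128 - 55 x}$ ($W{\left(V,x \right)} = \frac{V + V}{x + \left(\left(-38\right)^{2} - 18 x - -684 + x \left(-38\right)\right)} = \frac{2 V}{x + \left(1444 - 18 x + 684 - 38 x\right)} = \frac{2 V}{x - \left(-2128 + 56 x\right)} = \frac{2 V}{2128 - 55 x}$)
$\sqrt{W{\left(1700,-517 \right)} + O{\left(724,-2098 \right)}} = \sqrt{2 \cdot 1700 \frac{1}{2128 - -28435} + \left(-2098 + 2211 \cdot 724\right)} = \sqrt{2 \cdot 1700 \frac{1}{2128 + 28435} + \left(-2098 + 1600764\right)} = \sqrt{2 \cdot 1700 \cdot \frac{1}{30563} + 1598666} = \sqrt{\frac{3400}{30563} + 1598666} = \sqrt{\frac{48860032358}{30563}} = \frac{\sqrt{1493309168957554}}{30563}$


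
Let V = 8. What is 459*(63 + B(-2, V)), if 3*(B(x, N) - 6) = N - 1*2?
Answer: 32589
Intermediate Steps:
B(x, N) = 16/3 + N/3 (B(x, N) = 6 + (N - 1*2)/3 = 6 + (N - 2)/3 = 6 + (-2 + N)/3 = 6 + (-⅔ + N/3) = 16/3 + N/3)
459*(63 + B(-2, V)) = 459*(63 + (16/3 + (⅓)*8)) = 459*(63 + (16/3 + 8/3)) = 459*(63 + 8) = 459*71 = 32589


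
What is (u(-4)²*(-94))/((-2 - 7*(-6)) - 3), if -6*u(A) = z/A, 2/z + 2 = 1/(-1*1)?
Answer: -47/23976 ≈ -0.0019603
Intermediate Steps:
z = -⅔ (z = 2/(-2 + 1/(-1*1)) = 2/(-2 + 1/(-1)) = 2/(-2 - 1) = 2/(-3) = 2*(-⅓) = -⅔ ≈ -0.66667)
u(A) = 1/(9*A) (u(A) = -(-1)/(9*A) = 1/(9*A))
(u(-4)²*(-94))/((-2 - 7*(-6)) - 3) = (((⅑)/(-4))²*(-94))/((-2 - 7*(-6)) - 3) = (((⅑)*(-¼))²*(-94))/((-2 + 42) - 3) = ((-1/36)²*(-94))/(40 - 3) = ((1/1296)*(-94))/37 = -47/648*1/37 = -47/23976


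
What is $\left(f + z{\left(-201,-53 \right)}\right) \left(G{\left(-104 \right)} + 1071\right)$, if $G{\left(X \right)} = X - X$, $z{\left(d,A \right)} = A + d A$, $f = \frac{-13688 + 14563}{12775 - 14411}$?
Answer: $\frac{18571916475}{1636} \approx 1.1352 \cdot 10^{7}$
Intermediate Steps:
$f = - \frac{875}{1636}$ ($f = \frac{875}{-1636} = 875 \left(- \frac{1}{1636}\right) = - \frac{875}{1636} \approx -0.53484$)
$z{\left(d,A \right)} = A + A d$
$G{\left(X \right)} = 0$
$\left(f + z{\left(-201,-53 \right)}\right) \left(G{\left(-104 \right)} + 1071\right) = \left(- \frac{875}{1636} - 53 \left(1 - 201\right)\right) \left(0 + 1071\right) = \left(- \frac{875}{1636} - -10600\right) 1071 = \left(- \frac{875}{1636} + 10600\right) 1071 = \frac{17340725}{1636} \cdot 1071 = \frac{18571916475}{1636}$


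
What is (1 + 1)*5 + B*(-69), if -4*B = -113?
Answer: -7757/4 ≈ -1939.3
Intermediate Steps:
B = 113/4 (B = -1/4*(-113) = 113/4 ≈ 28.250)
(1 + 1)*5 + B*(-69) = (1 + 1)*5 + (113/4)*(-69) = 2*5 - 7797/4 = 10 - 7797/4 = -7757/4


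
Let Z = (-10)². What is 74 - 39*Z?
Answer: -3826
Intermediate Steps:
Z = 100
74 - 39*Z = 74 - 39*100 = 74 - 3900 = -3826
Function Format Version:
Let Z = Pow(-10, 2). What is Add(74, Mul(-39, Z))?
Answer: -3826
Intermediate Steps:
Z = 100
Add(74, Mul(-39, Z)) = Add(74, Mul(-39, 100)) = Add(74, -3900) = -3826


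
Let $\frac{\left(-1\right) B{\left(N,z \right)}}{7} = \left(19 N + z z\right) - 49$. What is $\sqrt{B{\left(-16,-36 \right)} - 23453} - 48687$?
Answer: $-48687 + i \sqrt{30054} \approx -48687.0 + 173.36 i$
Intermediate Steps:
$B{\left(N,z \right)} = 343 - 133 N - 7 z^{2}$ ($B{\left(N,z \right)} = - 7 \left(\left(19 N + z z\right) - 49\right) = - 7 \left(\left(19 N + z^{2}\right) - 49\right) = - 7 \left(\left(z^{2} + 19 N\right) - 49\right) = - 7 \left(-49 + z^{2} + 19 N\right) = 343 - 133 N - 7 z^{2}$)
$\sqrt{B{\left(-16,-36 \right)} - 23453} - 48687 = \sqrt{\left(343 - -2128 - 7 \left(-36\right)^{2}\right) - 23453} - 48687 = \sqrt{\left(343 + 2128 - 9072\right) - 23453} - 48687 = \sqrt{-6601 - 23453} - 48687 = \sqrt{-30054} - 48687 = i \sqrt{30054} - 48687 = -48687 + i \sqrt{30054}$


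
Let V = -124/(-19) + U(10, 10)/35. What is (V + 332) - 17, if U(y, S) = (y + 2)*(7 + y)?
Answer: 217691/665 ≈ 327.35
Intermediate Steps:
U(y, S) = (2 + y)*(7 + y)
V = 8216/665 (V = -124/(-19) + (14 + 10**2 + 9*10)/35 = -124*(-1/19) + (14 + 100 + 90)*(1/35) = 124/19 + 204*(1/35) = 124/19 + 204/35 = 8216/665 ≈ 12.355)
(V + 332) - 17 = (8216/665 + 332) - 17 = 228996/665 - 17 = 217691/665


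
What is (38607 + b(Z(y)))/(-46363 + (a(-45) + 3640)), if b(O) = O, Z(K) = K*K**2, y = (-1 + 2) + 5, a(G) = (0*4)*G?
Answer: -12941/14241 ≈ -0.90871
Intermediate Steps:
a(G) = 0 (a(G) = 0*G = 0)
y = 6 (y = 1 + 5 = 6)
Z(K) = K**3
(38607 + b(Z(y)))/(-46363 + (a(-45) + 3640)) = (38607 + 6**3)/(-46363 + (0 + 3640)) = (38607 + 216)/(-46363 + 3640) = 38823/(-42723) = 38823*(-1/42723) = -12941/14241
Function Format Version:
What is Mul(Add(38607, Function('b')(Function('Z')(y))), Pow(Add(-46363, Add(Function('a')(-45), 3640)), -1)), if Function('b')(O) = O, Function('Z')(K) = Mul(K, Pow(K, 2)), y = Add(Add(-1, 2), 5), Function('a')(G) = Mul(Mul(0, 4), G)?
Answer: Rational(-12941, 14241) ≈ -0.90871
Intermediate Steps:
Function('a')(G) = 0 (Function('a')(G) = Mul(0, G) = 0)
y = 6 (y = Add(1, 5) = 6)
Function('Z')(K) = Pow(K, 3)
Mul(Add(38607, Function('b')(Function('Z')(y))), Pow(Add(-46363, Add(Function('a')(-45), 3640)), -1)) = Mul(Add(38607, Pow(6, 3)), Pow(Add(-46363, Add(0, 3640)), -1)) = Mul(Add(38607, 216), Pow(Add(-46363, 3640), -1)) = Mul(38823, Pow(-42723, -1)) = Mul(38823, Rational(-1, 42723)) = Rational(-12941, 14241)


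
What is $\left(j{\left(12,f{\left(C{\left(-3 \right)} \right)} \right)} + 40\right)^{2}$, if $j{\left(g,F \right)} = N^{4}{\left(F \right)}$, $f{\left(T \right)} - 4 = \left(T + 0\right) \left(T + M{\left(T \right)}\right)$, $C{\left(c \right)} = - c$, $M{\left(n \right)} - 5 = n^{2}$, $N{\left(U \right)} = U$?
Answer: $83734669942225$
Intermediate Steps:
$M{\left(n \right)} = 5 + n^{2}$
$f{\left(T \right)} = 4 + T \left(5 + T + T^{2}\right)$ ($f{\left(T \right)} = 4 + \left(T + 0\right) \left(T + \left(5 + T^{2}\right)\right) = 4 + T \left(5 + T + T^{2}\right)$)
$j{\left(g,F \right)} = F^{4}$
$\left(j{\left(12,f{\left(C{\left(-3 \right)} \right)} \right)} + 40\right)^{2} = \left(\left(4 + \left(\left(-1\right) \left(-3\right)\right)^{2} + \left(-1\right) \left(-3\right) \left(5 + \left(\left(-1\right) \left(-3\right)\right)^{2}\right)\right)^{4} + 40\right)^{2} = \left(\left(4 + 3^{2} + 3 \left(5 + 3^{2}\right)\right)^{4} + 40\right)^{2} = \left(\left(4 + 9 + 3 \left(5 + 9\right)\right)^{4} + 40\right)^{2} = \left(\left(4 + 9 + 3 \cdot 14\right)^{4} + 40\right)^{2} = \left(\left(4 + 9 + 42\right)^{4} + 40\right)^{2} = \left(55^{4} + 40\right)^{2} = \left(9150625 + 40\right)^{2} = 9150665^{2} = 83734669942225$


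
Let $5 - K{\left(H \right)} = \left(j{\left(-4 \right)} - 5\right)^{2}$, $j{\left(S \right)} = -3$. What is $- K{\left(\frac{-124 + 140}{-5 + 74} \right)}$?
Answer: $59$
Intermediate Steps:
$K{\left(H \right)} = -59$ ($K{\left(H \right)} = 5 - \left(-3 - 5\right)^{2} = 5 - \left(-8\right)^{2} = 5 - 64 = -59$)
$- K{\left(\frac{-124 + 140}{-5 + 74} \right)} = \left(-1\right) \left(-59\right) = 59$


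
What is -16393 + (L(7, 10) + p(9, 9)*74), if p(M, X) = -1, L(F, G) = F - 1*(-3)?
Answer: -16457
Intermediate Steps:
L(F, G) = 3 + F (L(F, G) = F + 3 = 3 + F)
-16393 + (L(7, 10) + p(9, 9)*74) = -16393 + ((3 + 7) - 1*74) = -16393 + (10 - 74) = -16393 - 64 = -16457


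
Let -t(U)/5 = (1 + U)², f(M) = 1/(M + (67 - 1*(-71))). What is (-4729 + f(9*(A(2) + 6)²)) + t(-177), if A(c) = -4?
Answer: -27771965/174 ≈ -1.5961e+5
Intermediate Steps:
f(M) = 1/(138 + M) (f(M) = 1/(M + (67 + 71)) = 1/(M + 138) = 1/(138 + M))
t(U) = -5*(1 + U)²
(-4729 + f(9*(A(2) + 6)²)) + t(-177) = (-4729 + 1/(138 + 9*(-4 + 6)²)) - 5*(1 - 177)² = (-4729 + 1/(138 + 9*2²)) - 5*(-176)² = (-4729 + 1/(138 + 9*4)) - 5*30976 = (-4729 + 1/(138 + 36)) - 154880 = (-4729 + 1/174) - 154880 = -822845/174 - 154880 = -27771965/174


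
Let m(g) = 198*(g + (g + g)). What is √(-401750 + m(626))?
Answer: I*√29906 ≈ 172.93*I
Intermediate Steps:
m(g) = 594*g (m(g) = 198*(g + 2*g) = 198*(3*g) = 594*g)
√(-401750 + m(626)) = √(-401750 + 594*626) = √(-401750 + 371844) = √(-29906) = I*√29906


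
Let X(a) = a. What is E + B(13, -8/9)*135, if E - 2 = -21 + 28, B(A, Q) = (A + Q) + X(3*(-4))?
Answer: 24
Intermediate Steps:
B(A, Q) = -12 + A + Q (B(A, Q) = (A + Q) + 3*(-4) = (A + Q) - 12 = -12 + A + Q)
E = 9 (E = 2 + (-21 + 28) = 2 + 7 = 9)
E + B(13, -8/9)*135 = 9 + (-12 + 13 - 8/9)*135 = 9 + (⅑)*135 = 9 + 15 = 24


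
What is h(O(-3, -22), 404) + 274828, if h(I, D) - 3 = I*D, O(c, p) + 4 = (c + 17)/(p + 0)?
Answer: 3002537/11 ≈ 2.7296e+5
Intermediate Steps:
O(c, p) = -4 + (17 + c)/p (O(c, p) = -4 + (c + 17)/(p + 0) = -4 + (17 + c)/p)
h(I, D) = 3 + D*I (h(I, D) = 3 + I*D = 3 + D*I)
h(O(-3, -22), 404) + 274828 = (3 + 404*((17 - 3 - 4*(-22))/(-22))) + 274828 = (3 + 404*(-(17 - 3 + 88)/22)) + 274828 = (3 + 404*(-1/22*102)) + 274828 = (3 + 404*(-51/11)) + 274828 = (3 - 20604/11) + 274828 = -20571/11 + 274828 = 3002537/11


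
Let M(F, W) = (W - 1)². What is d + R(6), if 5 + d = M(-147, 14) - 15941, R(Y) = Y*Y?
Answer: -15741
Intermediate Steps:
M(F, W) = (-1 + W)²
R(Y) = Y²
d = -15777 (d = -5 + ((-1 + 14)² - 15941) = -5 + (13² - 15941) = -5 + (169 - 15941) = -5 - 15772 = -15777)
d + R(6) = -15777 + 6² = -15777 + 36 = -15741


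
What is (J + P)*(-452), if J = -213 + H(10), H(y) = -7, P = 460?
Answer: -108480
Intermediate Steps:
J = -220 (J = -213 - 7 = -220)
(J + P)*(-452) = (-220 + 460)*(-452) = 240*(-452) = -108480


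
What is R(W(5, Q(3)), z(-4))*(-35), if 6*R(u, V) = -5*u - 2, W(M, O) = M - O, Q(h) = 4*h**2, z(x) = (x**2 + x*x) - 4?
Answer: -1785/2 ≈ -892.50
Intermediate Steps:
z(x) = -4 + 2*x**2 (z(x) = (x**2 + x**2) - 4 = 2*x**2 - 4 = -4 + 2*x**2)
R(u, V) = -1/3 - 5*u/6 (R(u, V) = (-5*u - 2)/6 = (-2 - 5*u)/6 = -1/3 - 5*u/6)
R(W(5, Q(3)), z(-4))*(-35) = (-1/3 - 5*(5 - 4*3**2)/6)*(-35) = (-1/3 - 5*(5 - 4*9)/6)*(-35) = (-1/3 - 5*(5 - 1*36)/6)*(-35) = (-1/3 - 5*(5 - 36)/6)*(-35) = (-1/3 - 5/6*(-31))*(-35) = (-1/3 + 155/6)*(-35) = (51/2)*(-35) = -1785/2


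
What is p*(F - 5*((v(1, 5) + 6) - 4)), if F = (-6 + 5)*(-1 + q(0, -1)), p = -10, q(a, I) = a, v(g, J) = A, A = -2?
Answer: -10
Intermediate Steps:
v(g, J) = -2
F = 1 (F = (-6 + 5)*(-1 + 0) = -1*(-1) = 1)
p*(F - 5*((v(1, 5) + 6) - 4)) = -10*(1 - 5*((-2 + 6) - 4)) = -10*(1 - 5*(4 - 4)) = -10*(1 - 5*0) = -10*(1 + 0) = -10*1 = -10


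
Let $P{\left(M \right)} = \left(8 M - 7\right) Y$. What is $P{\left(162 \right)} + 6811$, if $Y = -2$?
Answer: $4233$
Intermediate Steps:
$P{\left(M \right)} = 14 - 16 M$ ($P{\left(M \right)} = \left(8 M - 7\right) \left(-2\right) = \left(-7 + 8 M\right) \left(-2\right) = 14 - 16 M$)
$P{\left(162 \right)} + 6811 = \left(14 - 2592\right) + 6811 = -2578 + 6811 = 4233$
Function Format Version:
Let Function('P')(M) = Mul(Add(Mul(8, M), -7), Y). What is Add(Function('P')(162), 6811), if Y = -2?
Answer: 4233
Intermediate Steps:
Function('P')(M) = Add(14, Mul(-16, M)) (Function('P')(M) = Mul(Add(Mul(8, M), -7), -2) = Mul(Add(-7, Mul(8, M)), -2) = Add(14, Mul(-16, M)))
Add(Function('P')(162), 6811) = Add(Add(14, Mul(-16, 162)), 6811) = Add(Add(14, -2592), 6811) = Add(-2578, 6811) = 4233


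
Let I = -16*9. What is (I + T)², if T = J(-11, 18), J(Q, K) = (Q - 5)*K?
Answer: 186624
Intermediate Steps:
J(Q, K) = K*(-5 + Q) (J(Q, K) = (-5 + Q)*K = K*(-5 + Q))
T = -288 (T = 18*(-5 - 11) = 18*(-16) = -288)
I = -144
(I + T)² = (-144 - 288)² = (-432)² = 186624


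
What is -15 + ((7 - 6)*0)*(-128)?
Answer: -15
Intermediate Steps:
-15 + ((7 - 6)*0)*(-128) = -15 + (1*0)*(-128) = -15 + 0*(-128) = -15 + 0 = -15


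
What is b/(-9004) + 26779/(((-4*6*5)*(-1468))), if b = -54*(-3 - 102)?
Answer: -189427271/396536160 ≈ -0.47771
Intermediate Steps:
b = 5670 (b = -54*(-105) = 5670)
b/(-9004) + 26779/(((-4*6*5)*(-1468))) = 5670/(-9004) + 26779/(((-4*6*5)*(-1468))) = 5670*(-1/9004) + 26779/((-24*5*(-1468))) = -2835/4502 + 26779/((-120*(-1468))) = -2835/4502 + 26779/176160 = -189427271/396536160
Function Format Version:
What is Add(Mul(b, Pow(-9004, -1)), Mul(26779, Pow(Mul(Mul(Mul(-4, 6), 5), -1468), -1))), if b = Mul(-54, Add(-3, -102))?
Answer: Rational(-189427271, 396536160) ≈ -0.47771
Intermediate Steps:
b = 5670 (b = Mul(-54, -105) = 5670)
Add(Mul(b, Pow(-9004, -1)), Mul(26779, Pow(Mul(Mul(Mul(-4, 6), 5), -1468), -1))) = Add(Mul(5670, Pow(-9004, -1)), Mul(26779, Pow(Mul(Mul(Mul(-4, 6), 5), -1468), -1))) = Add(Mul(5670, Rational(-1, 9004)), Mul(26779, Pow(Mul(Mul(-24, 5), -1468), -1))) = Add(Rational(-2835, 4502), Mul(26779, Pow(Mul(-120, -1468), -1))) = Add(Rational(-2835, 4502), Mul(26779, Pow(176160, -1))) = Add(Rational(-2835, 4502), Mul(26779, Rational(1, 176160))) = Add(Rational(-2835, 4502), Rational(26779, 176160)) = Rational(-189427271, 396536160)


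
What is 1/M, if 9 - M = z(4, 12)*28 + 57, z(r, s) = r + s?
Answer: -1/496 ≈ -0.0020161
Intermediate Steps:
M = -496 (M = 9 - ((4 + 12)*28 + 57) = 9 - (16*28 + 57) = 9 - (448 + 57) = 9 - 1*505 = 9 - 505 = -496)
1/M = 1/(-496) = -1/496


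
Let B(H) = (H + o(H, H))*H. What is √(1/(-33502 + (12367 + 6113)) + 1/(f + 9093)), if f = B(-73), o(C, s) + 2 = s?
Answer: 5*I*√58284083130/298892734 ≈ 0.0040386*I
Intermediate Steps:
o(C, s) = -2 + s
B(H) = H*(-2 + 2*H) (B(H) = (H + (-2 + H))*H = (-2 + 2*H)*H = H*(-2 + 2*H))
f = 10804 (f = 2*(-73)*(-1 - 73) = 2*(-73)*(-74) = 10804)
√(1/(-33502 + (12367 + 6113)) + 1/(f + 9093)) = √(1/(-33502 + (12367 + 6113)) + 1/(10804 + 9093)) = √(1/(-33502 + 18480) + 1/19897) = √(1/(-15022) + 1/19897) = √(-1/15022 + 1/19897) = √(-4875/298892734) = 5*I*√58284083130/298892734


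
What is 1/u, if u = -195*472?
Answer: -1/92040 ≈ -1.0865e-5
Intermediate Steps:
u = -92040
1/u = 1/(-92040) = -1/92040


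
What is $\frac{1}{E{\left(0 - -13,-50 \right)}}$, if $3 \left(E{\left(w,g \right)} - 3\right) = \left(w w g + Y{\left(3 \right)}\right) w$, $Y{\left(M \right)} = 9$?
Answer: $- \frac{3}{109724} \approx -2.7341 \cdot 10^{-5}$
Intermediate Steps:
$E{\left(w,g \right)} = 3 + \frac{w \left(9 + g w^{2}\right)}{3}$ ($E{\left(w,g \right)} = 3 + \frac{\left(w w g + 9\right) w}{3} = 3 + \frac{\left(w^{2} g + 9\right) w}{3} = 3 + \frac{\left(g w^{2} + 9\right) w}{3} = 3 + \frac{\left(9 + g w^{2}\right) w}{3} = 3 + \frac{w \left(9 + g w^{2}\right)}{3}$)
$\frac{1}{E{\left(0 - -13,-50 \right)}} = \frac{1}{3 + 3 \left(0 - -13\right) + \frac{1}{3} \left(-50\right) \left(0 - -13\right)^{3}} = \frac{1}{3 + 3 \left(0 + 13\right) + \frac{1}{3} \left(-50\right) \left(0 + 13\right)^{3}} = \frac{1}{3 + 3 \cdot 13 + \frac{1}{3} \left(-50\right) 13^{3}} = \frac{1}{3 + 39 + \frac{1}{3} \left(-50\right) 2197} = \frac{1}{3 + 39 - \frac{109850}{3}} = \frac{1}{- \frac{109724}{3}} = - \frac{3}{109724}$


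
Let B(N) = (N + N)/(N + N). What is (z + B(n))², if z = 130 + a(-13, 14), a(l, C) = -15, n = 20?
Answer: 13456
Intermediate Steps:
B(N) = 1 (B(N) = (2*N)/((2*N)) = (2*N)*(1/(2*N)) = 1)
z = 115 (z = 130 - 15 = 115)
(z + B(n))² = (115 + 1)² = 116² = 13456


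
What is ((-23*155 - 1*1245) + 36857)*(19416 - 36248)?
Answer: -539415104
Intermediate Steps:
((-23*155 - 1*1245) + 36857)*(19416 - 36248) = ((-3565 - 1245) + 36857)*(-16832) = (-4810 + 36857)*(-16832) = 32047*(-16832) = -539415104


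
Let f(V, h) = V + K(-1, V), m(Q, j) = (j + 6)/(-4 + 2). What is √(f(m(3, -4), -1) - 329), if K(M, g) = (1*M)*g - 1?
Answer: I*√330 ≈ 18.166*I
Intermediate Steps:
m(Q, j) = -3 - j/2 (m(Q, j) = (6 + j)/(-2) = (6 + j)*(-½) = -3 - j/2)
K(M, g) = -1 + M*g (K(M, g) = M*g - 1 = -1 + M*g)
f(V, h) = -1 (f(V, h) = V + (-1 - V) = -1)
√(f(m(3, -4), -1) - 329) = √(-1 - 329) = √(-330) = I*√330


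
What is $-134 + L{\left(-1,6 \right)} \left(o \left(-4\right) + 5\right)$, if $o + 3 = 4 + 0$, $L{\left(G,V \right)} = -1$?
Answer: $-135$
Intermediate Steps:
$o = 1$ ($o = -3 + \left(4 + 0\right) = -3 + 4 = 1$)
$-134 + L{\left(-1,6 \right)} \left(o \left(-4\right) + 5\right) = -134 - \left(1 \left(-4\right) + 5\right) = -134 - \left(-4 + 5\right) = -134 - 1 = -135$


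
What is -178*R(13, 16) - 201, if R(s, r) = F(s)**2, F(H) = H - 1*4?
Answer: -14619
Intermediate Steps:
F(H) = -4 + H (F(H) = H - 4 = -4 + H)
R(s, r) = (-4 + s)**2
-178*R(13, 16) - 201 = -178*(-4 + 13)**2 - 201 = -178*9**2 - 201 = -178*81 - 201 = -14418 - 201 = -14619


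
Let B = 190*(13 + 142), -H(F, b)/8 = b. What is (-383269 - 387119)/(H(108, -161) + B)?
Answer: -128398/5123 ≈ -25.063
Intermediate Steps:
H(F, b) = -8*b
B = 29450 (B = 190*155 = 29450)
(-383269 - 387119)/(H(108, -161) + B) = (-383269 - 387119)/(-8*(-161) + 29450) = -770388/(1288 + 29450) = -770388/30738 = -770388*1/30738 = -128398/5123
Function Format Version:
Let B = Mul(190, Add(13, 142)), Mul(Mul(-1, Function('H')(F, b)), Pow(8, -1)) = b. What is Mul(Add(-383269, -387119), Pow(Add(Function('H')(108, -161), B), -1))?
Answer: Rational(-128398, 5123) ≈ -25.063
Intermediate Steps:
Function('H')(F, b) = Mul(-8, b)
B = 29450 (B = Mul(190, 155) = 29450)
Mul(Add(-383269, -387119), Pow(Add(Function('H')(108, -161), B), -1)) = Mul(Add(-383269, -387119), Pow(Add(Mul(-8, -161), 29450), -1)) = Mul(-770388, Pow(Add(1288, 29450), -1)) = Mul(-770388, Pow(30738, -1)) = Mul(-770388, Rational(1, 30738)) = Rational(-128398, 5123)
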